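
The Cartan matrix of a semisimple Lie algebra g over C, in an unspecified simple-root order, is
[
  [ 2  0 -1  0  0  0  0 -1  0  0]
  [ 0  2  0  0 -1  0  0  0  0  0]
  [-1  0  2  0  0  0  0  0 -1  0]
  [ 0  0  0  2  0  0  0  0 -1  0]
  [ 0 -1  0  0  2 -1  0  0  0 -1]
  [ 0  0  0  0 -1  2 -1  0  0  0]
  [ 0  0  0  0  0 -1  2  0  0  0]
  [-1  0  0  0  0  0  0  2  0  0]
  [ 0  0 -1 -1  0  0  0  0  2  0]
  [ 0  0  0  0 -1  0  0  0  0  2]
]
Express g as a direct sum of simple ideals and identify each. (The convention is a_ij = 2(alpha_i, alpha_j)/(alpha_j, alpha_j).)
A_5 ⊕ D_5

The diagram associated to this matrix has two connected components: the simple roots {alpha_1, alpha_3, alpha_4, alpha_8, alpha_9} form a chain of 5 nodes with single edges (A_5), and {alpha_2, alpha_5, alpha_6, alpha_7, alpha_10} form a chain of 3 nodes with a fork of two nodes at one end (D_5). A semisimple Lie algebra decomposes uniquely as the direct sum of simple ideals, one per connected component of its Dynkin diagram, so g ≅ A_5 ⊕ D_5 (dimension 35 + 45 = 80).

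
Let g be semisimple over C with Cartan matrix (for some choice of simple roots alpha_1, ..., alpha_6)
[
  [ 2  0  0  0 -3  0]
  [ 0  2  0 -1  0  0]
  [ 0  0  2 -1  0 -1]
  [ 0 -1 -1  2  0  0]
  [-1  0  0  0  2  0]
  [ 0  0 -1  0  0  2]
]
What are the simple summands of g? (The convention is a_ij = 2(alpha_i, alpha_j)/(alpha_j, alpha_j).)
The diagram associated to this matrix has two connected components: the simple roots {alpha_2, alpha_3, alpha_4, alpha_6} form a chain of 4 nodes with single edges (A_4), and {alpha_1, alpha_5} form two nodes joined by a triple edge (G_2). A semisimple Lie algebra decomposes uniquely as the direct sum of simple ideals, one per connected component of its Dynkin diagram, so g ≅ A_4 ⊕ G_2 (dimension 24 + 14 = 38).

A_4 (sl(5)) ⊕ G_2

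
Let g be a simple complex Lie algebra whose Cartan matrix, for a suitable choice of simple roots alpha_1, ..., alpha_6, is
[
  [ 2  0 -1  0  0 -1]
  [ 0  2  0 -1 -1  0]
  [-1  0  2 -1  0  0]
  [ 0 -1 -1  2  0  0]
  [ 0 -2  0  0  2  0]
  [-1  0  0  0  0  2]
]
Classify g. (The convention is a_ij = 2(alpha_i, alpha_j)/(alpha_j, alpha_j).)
C6

The matrix has rank 6 with 2's on the diagonal. Reading the off-diagonal entries as Dynkin edges (a single edge where a_ij = a_ji = -1; a double or triple edge where a_ij * a_ji = 2 or 3), the diagram is a chain of 6 nodes with a double edge at one end; the terminal node there is the unique long simple root (C_6). One simple-root ordering that puts it in standard form is (alpha_6, alpha_1, alpha_3, alpha_4, alpha_2, alpha_5). So the algebra is type C_6, i.e. sp(12).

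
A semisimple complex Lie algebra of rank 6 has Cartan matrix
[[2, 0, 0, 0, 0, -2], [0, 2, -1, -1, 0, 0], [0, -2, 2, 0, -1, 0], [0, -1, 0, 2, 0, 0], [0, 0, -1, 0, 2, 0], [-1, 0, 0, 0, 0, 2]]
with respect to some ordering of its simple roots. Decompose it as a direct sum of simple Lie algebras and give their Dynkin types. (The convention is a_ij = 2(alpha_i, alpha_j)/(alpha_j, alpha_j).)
B2 ⊕ F4

The diagram associated to this matrix has two connected components: the simple roots {alpha_1, alpha_6} form a chain of 2 nodes with a double edge at one end; the terminal node there is the unique short simple root (B_2), and {alpha_2, alpha_3, alpha_4, alpha_5} form a chain of 4 nodes with a double edge between the middle two (F_4). A semisimple Lie algebra decomposes uniquely as the direct sum of simple ideals, one per connected component of its Dynkin diagram, so g ≅ B_2 ⊕ F_4 (dimension 10 + 52 = 62).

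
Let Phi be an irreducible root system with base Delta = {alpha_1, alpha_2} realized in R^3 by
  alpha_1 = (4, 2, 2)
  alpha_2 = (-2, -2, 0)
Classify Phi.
Compute the Cartan integers a_ij = 2(alpha_i, alpha_j)/(alpha_j, alpha_j); the resulting 2x2 Cartan matrix is
[[2, -3], [-1, 2]].
The roots have two lengths (squared-length ratio 3:1); the short ones are alpha_{2}. The associated Dynkin diagram is two nodes joined by a triple edge (G_2), so the type is G_2.

type G_2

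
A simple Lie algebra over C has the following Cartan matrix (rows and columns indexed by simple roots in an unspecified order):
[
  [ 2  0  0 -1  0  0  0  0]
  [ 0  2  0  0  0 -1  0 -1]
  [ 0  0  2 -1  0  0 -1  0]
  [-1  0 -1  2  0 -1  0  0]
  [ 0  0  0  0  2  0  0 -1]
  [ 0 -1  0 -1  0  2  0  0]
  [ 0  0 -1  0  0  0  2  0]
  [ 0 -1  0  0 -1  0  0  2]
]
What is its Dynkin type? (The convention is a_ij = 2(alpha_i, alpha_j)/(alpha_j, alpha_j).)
E_8

The matrix has rank 8 with 2's on the diagonal. Reading the off-diagonal entries as Dynkin edges (a single edge where a_ij = a_ji = -1; a double or triple edge where a_ij * a_ji = 2 or 3), the diagram is a chain of 7 nodes with one extra node attached to the third node from one end (E_8). One simple-root ordering that puts it in standard form is (alpha_7, alpha_1, alpha_3, alpha_4, alpha_6, alpha_2, alpha_8, alpha_5). So the algebra is type E_8.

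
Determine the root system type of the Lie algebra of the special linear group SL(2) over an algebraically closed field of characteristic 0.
This is sl(2), which has dimension 2^2 - 1 = 3 and rank 2 - 1 = 1 (a Cartan subalgebra is the diagonal traceless matrices). In the classification of classical Lie algebras, the special linear algebra sl(n+1) has type A_n; here n = 1, so the Dynkin diagram is a chain of 1 nodes with single edges (A_1). Hence the type is A_1.

A_1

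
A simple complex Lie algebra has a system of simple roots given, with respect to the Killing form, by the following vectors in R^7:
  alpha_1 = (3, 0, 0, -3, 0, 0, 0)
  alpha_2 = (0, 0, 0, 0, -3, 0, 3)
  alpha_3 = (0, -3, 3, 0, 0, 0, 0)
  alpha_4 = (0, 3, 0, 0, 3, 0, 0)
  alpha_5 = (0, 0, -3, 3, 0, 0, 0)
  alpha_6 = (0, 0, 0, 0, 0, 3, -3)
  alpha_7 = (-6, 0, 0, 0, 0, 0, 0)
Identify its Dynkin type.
Compute the Cartan integers a_ij = 2(alpha_i, alpha_j)/(alpha_j, alpha_j); the resulting 7x7 Cartan matrix is
[[2, 0, 0, 0, -1, 0, -1], [0, 2, 0, -1, 0, -1, 0], [0, 0, 2, -1, -1, 0, 0], [0, -1, -1, 2, 0, 0, 0], [-1, 0, -1, 0, 2, 0, 0], [0, -1, 0, 0, 0, 2, 0], [-2, 0, 0, 0, 0, 0, 2]].
The roots have two lengths (squared-length ratio 2:1); the short ones are alpha_{1,2,3,4,5,6}. The associated Dynkin diagram is a chain of 7 nodes with a double edge at one end; the terminal node there is the unique long simple root (C_7), so the type is C_7 (the algebra sp(14)).

C_7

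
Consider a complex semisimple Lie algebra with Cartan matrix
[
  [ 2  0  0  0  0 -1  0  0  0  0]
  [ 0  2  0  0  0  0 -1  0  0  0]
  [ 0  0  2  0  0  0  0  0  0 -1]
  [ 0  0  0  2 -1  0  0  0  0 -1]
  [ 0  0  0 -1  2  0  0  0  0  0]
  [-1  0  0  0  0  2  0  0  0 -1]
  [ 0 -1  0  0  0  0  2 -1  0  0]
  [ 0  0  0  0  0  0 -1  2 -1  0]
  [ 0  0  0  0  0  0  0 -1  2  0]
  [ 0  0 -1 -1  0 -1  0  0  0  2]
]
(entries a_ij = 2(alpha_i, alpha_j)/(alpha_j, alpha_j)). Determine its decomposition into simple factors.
type A_4 ⊕ type E_6

The diagram associated to this matrix has two connected components: the simple roots {alpha_2, alpha_7, alpha_8, alpha_9} form a chain of 4 nodes with single edges (A_4), and {alpha_1, alpha_3, alpha_4, alpha_5, alpha_6, alpha_10} form a chain of 5 nodes with one extra node attached to the third node from one end (E_6). A semisimple Lie algebra decomposes uniquely as the direct sum of simple ideals, one per connected component of its Dynkin diagram, so g ≅ A_4 ⊕ E_6 (dimension 24 + 78 = 102).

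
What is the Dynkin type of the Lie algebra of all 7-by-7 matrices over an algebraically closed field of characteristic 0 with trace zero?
This is sl(7), which has dimension 7^2 - 1 = 48 and rank 7 - 1 = 6 (a Cartan subalgebra is the diagonal traceless matrices). In the classification of classical Lie algebras, the special linear algebra sl(n+1) has type A_n; here n = 6, so the Dynkin diagram is a chain of 6 nodes with single edges (A_6). Hence the type is A_6.

A_6 (sl(7))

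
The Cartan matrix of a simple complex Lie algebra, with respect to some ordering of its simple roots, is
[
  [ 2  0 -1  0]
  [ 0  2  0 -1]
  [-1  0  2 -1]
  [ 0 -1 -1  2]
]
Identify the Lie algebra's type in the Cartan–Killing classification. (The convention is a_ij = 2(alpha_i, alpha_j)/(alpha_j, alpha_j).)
The matrix has rank 4 with 2's on the diagonal. Reading the off-diagonal entries as Dynkin edges (a single edge where a_ij = a_ji = -1; a double or triple edge where a_ij * a_ji = 2 or 3), the diagram is a chain of 4 nodes with single edges (A_4). One simple-root ordering that puts it in standard form is (alpha_2, alpha_4, alpha_3, alpha_1). So the algebra is type A_4, i.e. sl(5).

type A_4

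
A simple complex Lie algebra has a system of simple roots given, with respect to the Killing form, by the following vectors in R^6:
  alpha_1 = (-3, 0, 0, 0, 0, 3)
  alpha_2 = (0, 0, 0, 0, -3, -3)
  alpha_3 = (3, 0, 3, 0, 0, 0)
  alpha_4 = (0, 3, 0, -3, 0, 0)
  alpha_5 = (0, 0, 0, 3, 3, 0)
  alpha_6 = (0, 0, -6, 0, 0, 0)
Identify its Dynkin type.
Compute the Cartan integers a_ij = 2(alpha_i, alpha_j)/(alpha_j, alpha_j); the resulting 6x6 Cartan matrix is
[[2, -1, -1, 0, 0, 0], [-1, 2, 0, 0, -1, 0], [-1, 0, 2, 0, 0, -1], [0, 0, 0, 2, -1, 0], [0, -1, 0, -1, 2, 0], [0, 0, -2, 0, 0, 2]].
The roots have two lengths (squared-length ratio 2:1); the short ones are alpha_{1,2,3,4,5}. The associated Dynkin diagram is a chain of 6 nodes with a double edge at one end; the terminal node there is the unique long simple root (C_6), so the type is C_6 (the algebra sp(12)).

type C_6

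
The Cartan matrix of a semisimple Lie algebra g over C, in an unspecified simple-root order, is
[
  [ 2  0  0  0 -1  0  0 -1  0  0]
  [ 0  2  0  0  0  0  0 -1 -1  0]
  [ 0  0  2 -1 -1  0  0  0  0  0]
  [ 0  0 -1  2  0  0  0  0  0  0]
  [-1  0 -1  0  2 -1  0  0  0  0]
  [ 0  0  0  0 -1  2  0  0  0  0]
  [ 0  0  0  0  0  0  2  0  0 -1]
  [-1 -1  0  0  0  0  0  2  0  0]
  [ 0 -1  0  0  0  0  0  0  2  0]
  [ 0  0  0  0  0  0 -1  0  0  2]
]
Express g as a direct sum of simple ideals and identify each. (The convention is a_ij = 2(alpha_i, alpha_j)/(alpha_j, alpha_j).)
A2 + E8

The diagram associated to this matrix has two connected components: the simple roots {alpha_7, alpha_10} form a chain of 2 nodes with single edges (A_2), and {alpha_1, alpha_2, alpha_3, alpha_4, alpha_5, alpha_6, alpha_8, alpha_9} form a chain of 7 nodes with one extra node attached to the third node from one end (E_8). A semisimple Lie algebra decomposes uniquely as the direct sum of simple ideals, one per connected component of its Dynkin diagram, so g ≅ A_2 ⊕ E_8 (dimension 8 + 248 = 256).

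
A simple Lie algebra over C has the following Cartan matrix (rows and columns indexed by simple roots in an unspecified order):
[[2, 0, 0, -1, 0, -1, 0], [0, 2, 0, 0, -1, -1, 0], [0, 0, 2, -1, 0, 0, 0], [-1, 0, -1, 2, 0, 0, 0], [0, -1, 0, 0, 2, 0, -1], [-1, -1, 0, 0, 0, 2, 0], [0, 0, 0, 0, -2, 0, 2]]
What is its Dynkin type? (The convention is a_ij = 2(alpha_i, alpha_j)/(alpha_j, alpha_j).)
C_7 (sp(14))

The matrix has rank 7 with 2's on the diagonal. Reading the off-diagonal entries as Dynkin edges (a single edge where a_ij = a_ji = -1; a double or triple edge where a_ij * a_ji = 2 or 3), the diagram is a chain of 7 nodes with a double edge at one end; the terminal node there is the unique long simple root (C_7). One simple-root ordering that puts it in standard form is (alpha_3, alpha_4, alpha_1, alpha_6, alpha_2, alpha_5, alpha_7). So the algebra is type C_7, i.e. sp(14).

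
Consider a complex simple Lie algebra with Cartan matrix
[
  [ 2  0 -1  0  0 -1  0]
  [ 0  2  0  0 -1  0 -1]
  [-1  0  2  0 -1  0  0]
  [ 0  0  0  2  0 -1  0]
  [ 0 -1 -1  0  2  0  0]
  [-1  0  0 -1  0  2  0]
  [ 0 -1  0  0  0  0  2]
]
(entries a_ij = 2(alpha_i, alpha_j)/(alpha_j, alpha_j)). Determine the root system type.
The matrix has rank 7 with 2's on the diagonal. Reading the off-diagonal entries as Dynkin edges (a single edge where a_ij = a_ji = -1; a double or triple edge where a_ij * a_ji = 2 or 3), the diagram is a chain of 7 nodes with single edges (A_7). One simple-root ordering that puts it in standard form is (alpha_4, alpha_6, alpha_1, alpha_3, alpha_5, alpha_2, alpha_7). So the algebra is type A_7, i.e. sl(8).

A7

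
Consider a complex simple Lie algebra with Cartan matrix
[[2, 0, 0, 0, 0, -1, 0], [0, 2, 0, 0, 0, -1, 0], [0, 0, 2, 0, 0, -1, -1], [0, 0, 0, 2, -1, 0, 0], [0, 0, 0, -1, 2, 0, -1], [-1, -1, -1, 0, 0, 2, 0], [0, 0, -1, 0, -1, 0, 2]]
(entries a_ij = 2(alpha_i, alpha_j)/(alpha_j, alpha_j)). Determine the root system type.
type D_7

The matrix has rank 7 with 2's on the diagonal. Reading the off-diagonal entries as Dynkin edges (a single edge where a_ij = a_ji = -1; a double or triple edge where a_ij * a_ji = 2 or 3), the diagram is a chain of 5 nodes with a fork of two nodes at one end (D_7). One simple-root ordering that puts it in standard form is (alpha_4, alpha_5, alpha_7, alpha_3, alpha_6, alpha_2, alpha_1). So the algebra is type D_7, i.e. so(14).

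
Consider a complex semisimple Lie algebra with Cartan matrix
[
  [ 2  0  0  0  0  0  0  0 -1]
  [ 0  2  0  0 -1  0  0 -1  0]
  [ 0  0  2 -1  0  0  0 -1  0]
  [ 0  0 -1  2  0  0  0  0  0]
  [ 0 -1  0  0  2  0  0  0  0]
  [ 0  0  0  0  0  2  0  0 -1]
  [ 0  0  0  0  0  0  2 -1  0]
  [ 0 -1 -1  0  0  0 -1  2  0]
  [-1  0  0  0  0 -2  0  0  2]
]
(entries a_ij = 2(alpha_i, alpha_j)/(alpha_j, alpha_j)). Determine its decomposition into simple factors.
The diagram associated to this matrix has two connected components: the simple roots {alpha_1, alpha_6, alpha_9} form a chain of 3 nodes with a double edge at one end; the terminal node there is the unique short simple root (B_3), and {alpha_2, alpha_3, alpha_4, alpha_5, alpha_7, alpha_8} form a chain of 5 nodes with one extra node attached to the third node from one end (E_6). A semisimple Lie algebra decomposes uniquely as the direct sum of simple ideals, one per connected component of its Dynkin diagram, so g ≅ B_3 ⊕ E_6 (dimension 21 + 78 = 99).

B_3 + E_6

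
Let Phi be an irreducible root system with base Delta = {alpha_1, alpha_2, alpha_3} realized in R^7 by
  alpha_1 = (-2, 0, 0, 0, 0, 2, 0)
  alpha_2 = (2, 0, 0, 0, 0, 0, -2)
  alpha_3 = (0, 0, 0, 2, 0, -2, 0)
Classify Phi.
A_3

Compute the Cartan integers a_ij = 2(alpha_i, alpha_j)/(alpha_j, alpha_j); the resulting 3x3 Cartan matrix is
[[2, -1, -1], [-1, 2, 0], [-1, 0, 2]].
All simple roots have the same length, so the diagram is simply laced. The associated Dynkin diagram is a chain of 3 nodes with single edges (A_3), so the type is A_3 (the algebra sl(4)).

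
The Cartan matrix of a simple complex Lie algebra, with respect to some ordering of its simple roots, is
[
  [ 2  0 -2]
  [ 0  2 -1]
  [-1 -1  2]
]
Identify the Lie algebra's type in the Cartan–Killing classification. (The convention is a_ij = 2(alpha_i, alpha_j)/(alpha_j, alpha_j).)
C3

The matrix has rank 3 with 2's on the diagonal. Reading the off-diagonal entries as Dynkin edges (a single edge where a_ij = a_ji = -1; a double or triple edge where a_ij * a_ji = 2 or 3), the diagram is a chain of 3 nodes with a double edge at one end; the terminal node there is the unique long simple root (C_3). One simple-root ordering that puts it in standard form is (alpha_2, alpha_3, alpha_1). So the algebra is type C_3, i.e. sp(6).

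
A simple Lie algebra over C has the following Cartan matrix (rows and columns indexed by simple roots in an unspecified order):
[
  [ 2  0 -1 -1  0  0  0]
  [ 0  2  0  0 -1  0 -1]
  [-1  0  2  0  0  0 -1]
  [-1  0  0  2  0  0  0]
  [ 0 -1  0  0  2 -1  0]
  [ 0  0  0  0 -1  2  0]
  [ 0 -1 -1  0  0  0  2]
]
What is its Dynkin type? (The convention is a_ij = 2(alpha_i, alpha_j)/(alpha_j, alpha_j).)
A_7

The matrix has rank 7 with 2's on the diagonal. Reading the off-diagonal entries as Dynkin edges (a single edge where a_ij = a_ji = -1; a double or triple edge where a_ij * a_ji = 2 or 3), the diagram is a chain of 7 nodes with single edges (A_7). One simple-root ordering that puts it in standard form is (alpha_4, alpha_1, alpha_3, alpha_7, alpha_2, alpha_5, alpha_6). So the algebra is type A_7, i.e. sl(8).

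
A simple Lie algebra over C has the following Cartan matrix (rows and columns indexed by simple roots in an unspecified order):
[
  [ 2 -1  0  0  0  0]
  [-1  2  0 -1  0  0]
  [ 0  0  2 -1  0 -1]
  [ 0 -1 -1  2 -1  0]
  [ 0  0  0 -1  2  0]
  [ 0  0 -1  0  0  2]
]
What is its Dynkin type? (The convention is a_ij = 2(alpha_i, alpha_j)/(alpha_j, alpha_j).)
The matrix has rank 6 with 2's on the diagonal. Reading the off-diagonal entries as Dynkin edges (a single edge where a_ij = a_ji = -1; a double or triple edge where a_ij * a_ji = 2 or 3), the diagram is a chain of 5 nodes with one extra node attached to the third node from one end (E_6). One simple-root ordering that puts it in standard form is (alpha_1, alpha_5, alpha_2, alpha_4, alpha_3, alpha_6). So the algebra is type E_6.

type E_6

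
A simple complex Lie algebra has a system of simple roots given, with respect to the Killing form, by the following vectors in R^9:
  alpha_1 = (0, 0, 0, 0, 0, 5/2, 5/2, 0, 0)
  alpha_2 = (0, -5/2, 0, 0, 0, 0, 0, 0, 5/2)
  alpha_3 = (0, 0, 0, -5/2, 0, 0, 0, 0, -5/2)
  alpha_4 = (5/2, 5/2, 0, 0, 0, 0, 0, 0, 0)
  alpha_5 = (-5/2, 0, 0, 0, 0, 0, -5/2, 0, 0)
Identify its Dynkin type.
A_5

Compute the Cartan integers a_ij = 2(alpha_i, alpha_j)/(alpha_j, alpha_j); the resulting 5x5 Cartan matrix is
[[2, 0, 0, 0, -1], [0, 2, -1, -1, 0], [0, -1, 2, 0, 0], [0, -1, 0, 2, -1], [-1, 0, 0, -1, 2]].
All simple roots have the same length, so the diagram is simply laced. The associated Dynkin diagram is a chain of 5 nodes with single edges (A_5), so the type is A_5 (the algebra sl(6)).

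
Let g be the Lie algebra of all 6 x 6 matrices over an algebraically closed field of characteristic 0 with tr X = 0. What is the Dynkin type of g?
type A_5

This is sl(6), which has dimension 6^2 - 1 = 35 and rank 6 - 1 = 5 (a Cartan subalgebra is the diagonal traceless matrices). In the classification of classical Lie algebras, the special linear algebra sl(n+1) has type A_n; here n = 5, so the Dynkin diagram is a chain of 5 nodes with single edges (A_5). Hence the type is A_5.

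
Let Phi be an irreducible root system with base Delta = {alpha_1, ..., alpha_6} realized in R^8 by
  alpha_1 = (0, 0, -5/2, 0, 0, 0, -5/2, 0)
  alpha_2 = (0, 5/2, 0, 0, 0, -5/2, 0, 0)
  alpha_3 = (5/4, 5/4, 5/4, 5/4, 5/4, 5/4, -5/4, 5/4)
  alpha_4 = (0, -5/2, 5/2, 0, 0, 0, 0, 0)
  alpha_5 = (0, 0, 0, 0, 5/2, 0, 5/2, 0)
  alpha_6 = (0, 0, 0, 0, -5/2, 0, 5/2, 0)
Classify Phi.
E_6

Compute the Cartan integers a_ij = 2(alpha_i, alpha_j)/(alpha_j, alpha_j); the resulting 6x6 Cartan matrix is
[[2, 0, 0, -1, -1, -1], [0, 2, 0, -1, 0, 0], [0, 0, 2, 0, 0, -1], [-1, -1, 0, 2, 0, 0], [-1, 0, 0, 0, 2, 0], [-1, 0, -1, 0, 0, 2]].
All simple roots have the same length, so the diagram is simply laced. The associated Dynkin diagram is a chain of 5 nodes with one extra node attached to the third node from one end (E_6), so the type is E_6.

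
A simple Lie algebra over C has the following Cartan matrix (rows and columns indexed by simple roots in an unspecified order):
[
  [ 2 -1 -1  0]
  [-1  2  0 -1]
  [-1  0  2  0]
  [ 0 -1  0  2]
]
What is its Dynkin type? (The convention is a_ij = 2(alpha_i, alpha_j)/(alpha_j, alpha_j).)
A_4 (sl(5))

The matrix has rank 4 with 2's on the diagonal. Reading the off-diagonal entries as Dynkin edges (a single edge where a_ij = a_ji = -1; a double or triple edge where a_ij * a_ji = 2 or 3), the diagram is a chain of 4 nodes with single edges (A_4). One simple-root ordering that puts it in standard form is (alpha_4, alpha_2, alpha_1, alpha_3). So the algebra is type A_4, i.e. sl(5).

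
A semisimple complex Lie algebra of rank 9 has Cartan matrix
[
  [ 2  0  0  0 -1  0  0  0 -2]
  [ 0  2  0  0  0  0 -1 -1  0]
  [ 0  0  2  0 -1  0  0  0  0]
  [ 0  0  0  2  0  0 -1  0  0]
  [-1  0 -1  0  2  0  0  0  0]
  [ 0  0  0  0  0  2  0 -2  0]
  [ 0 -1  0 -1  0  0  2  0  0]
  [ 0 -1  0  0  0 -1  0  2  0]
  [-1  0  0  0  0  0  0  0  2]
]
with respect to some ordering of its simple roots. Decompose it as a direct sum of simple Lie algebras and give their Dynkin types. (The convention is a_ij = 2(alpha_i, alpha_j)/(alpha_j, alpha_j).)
type B_4 + type C_5

The diagram associated to this matrix has two connected components: the simple roots {alpha_1, alpha_3, alpha_5, alpha_9} form a chain of 4 nodes with a double edge at one end; the terminal node there is the unique short simple root (B_4), and {alpha_2, alpha_4, alpha_6, alpha_7, alpha_8} form a chain of 5 nodes with a double edge at one end; the terminal node there is the unique long simple root (C_5). A semisimple Lie algebra decomposes uniquely as the direct sum of simple ideals, one per connected component of its Dynkin diagram, so g ≅ B_4 ⊕ C_5 (dimension 36 + 55 = 91).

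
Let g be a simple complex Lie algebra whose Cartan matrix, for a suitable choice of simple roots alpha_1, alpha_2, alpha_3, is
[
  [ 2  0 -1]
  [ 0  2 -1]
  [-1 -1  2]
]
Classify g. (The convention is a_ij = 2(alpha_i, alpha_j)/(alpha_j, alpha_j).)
The matrix has rank 3 with 2's on the diagonal. Reading the off-diagonal entries as Dynkin edges (a single edge where a_ij = a_ji = -1; a double or triple edge where a_ij * a_ji = 2 or 3), the diagram is a chain of 3 nodes with single edges (A_3). One simple-root ordering that puts it in standard form is (alpha_1, alpha_3, alpha_2). So the algebra is type A_3, i.e. sl(4).

A3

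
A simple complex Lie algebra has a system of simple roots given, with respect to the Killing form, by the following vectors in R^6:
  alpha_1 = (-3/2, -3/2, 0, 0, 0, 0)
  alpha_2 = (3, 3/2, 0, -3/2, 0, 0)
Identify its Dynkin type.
Compute the Cartan integers a_ij = 2(alpha_i, alpha_j)/(alpha_j, alpha_j); the resulting 2x2 Cartan matrix is
[[2, -1], [-3, 2]].
The roots have two lengths (squared-length ratio 3:1); the short ones are alpha_{1}. The associated Dynkin diagram is two nodes joined by a triple edge (G_2), so the type is G_2.

type G_2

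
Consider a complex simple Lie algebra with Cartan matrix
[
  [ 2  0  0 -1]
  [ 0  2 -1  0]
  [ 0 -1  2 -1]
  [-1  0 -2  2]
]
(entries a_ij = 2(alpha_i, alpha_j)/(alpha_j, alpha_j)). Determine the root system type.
The matrix has rank 4 with 2's on the diagonal. Reading the off-diagonal entries as Dynkin edges (a single edge where a_ij = a_ji = -1; a double or triple edge where a_ij * a_ji = 2 or 3), the diagram is a chain of 4 nodes with a double edge between the middle two (F_4). One simple-root ordering that puts it in standard form is (alpha_1, alpha_4, alpha_3, alpha_2). So the algebra is type F_4.

F_4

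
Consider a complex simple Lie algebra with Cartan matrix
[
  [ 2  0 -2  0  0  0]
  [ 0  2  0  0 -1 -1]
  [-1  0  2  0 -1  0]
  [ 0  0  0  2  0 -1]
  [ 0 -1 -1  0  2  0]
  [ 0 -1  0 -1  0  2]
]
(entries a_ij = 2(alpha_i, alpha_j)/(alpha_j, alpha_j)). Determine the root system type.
The matrix has rank 6 with 2's on the diagonal. Reading the off-diagonal entries as Dynkin edges (a single edge where a_ij = a_ji = -1; a double or triple edge where a_ij * a_ji = 2 or 3), the diagram is a chain of 6 nodes with a double edge at one end; the terminal node there is the unique long simple root (C_6). One simple-root ordering that puts it in standard form is (alpha_4, alpha_6, alpha_2, alpha_5, alpha_3, alpha_1). So the algebra is type C_6, i.e. sp(12).

C_6 (sp(12))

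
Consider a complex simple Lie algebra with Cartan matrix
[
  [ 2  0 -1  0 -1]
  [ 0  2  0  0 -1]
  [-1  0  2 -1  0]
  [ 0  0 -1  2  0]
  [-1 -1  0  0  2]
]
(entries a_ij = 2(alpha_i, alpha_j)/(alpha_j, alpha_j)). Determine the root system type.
The matrix has rank 5 with 2's on the diagonal. Reading the off-diagonal entries as Dynkin edges (a single edge where a_ij = a_ji = -1; a double or triple edge where a_ij * a_ji = 2 or 3), the diagram is a chain of 5 nodes with single edges (A_5). One simple-root ordering that puts it in standard form is (alpha_2, alpha_5, alpha_1, alpha_3, alpha_4). So the algebra is type A_5, i.e. sl(6).

type A_5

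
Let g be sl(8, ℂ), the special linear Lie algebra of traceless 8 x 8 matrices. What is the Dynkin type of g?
This is sl(8), which has dimension 8^2 - 1 = 63 and rank 8 - 1 = 7 (a Cartan subalgebra is the diagonal traceless matrices). In the classification of classical Lie algebras, the special linear algebra sl(n+1) has type A_n; here n = 7, so the Dynkin diagram is a chain of 7 nodes with single edges (A_7). Hence the type is A_7.

A7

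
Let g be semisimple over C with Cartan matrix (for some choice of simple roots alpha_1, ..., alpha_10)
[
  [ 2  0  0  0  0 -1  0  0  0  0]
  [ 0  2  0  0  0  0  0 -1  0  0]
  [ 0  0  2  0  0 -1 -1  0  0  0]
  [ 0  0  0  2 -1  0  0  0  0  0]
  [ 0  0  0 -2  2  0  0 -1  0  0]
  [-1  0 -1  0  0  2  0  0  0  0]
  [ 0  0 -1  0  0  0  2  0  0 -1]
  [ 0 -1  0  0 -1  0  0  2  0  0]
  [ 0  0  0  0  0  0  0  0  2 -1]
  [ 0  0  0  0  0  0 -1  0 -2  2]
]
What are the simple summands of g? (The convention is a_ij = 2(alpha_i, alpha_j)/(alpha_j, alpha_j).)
B_4 ⊕ B_6

The diagram associated to this matrix has two connected components: the simple roots {alpha_2, alpha_4, alpha_5, alpha_8} form a chain of 4 nodes with a double edge at one end; the terminal node there is the unique short simple root (B_4), and {alpha_1, alpha_3, alpha_6, alpha_7, alpha_9, alpha_10} form a chain of 6 nodes with a double edge at one end; the terminal node there is the unique short simple root (B_6). A semisimple Lie algebra decomposes uniquely as the direct sum of simple ideals, one per connected component of its Dynkin diagram, so g ≅ B_4 ⊕ B_6 (dimension 36 + 78 = 114).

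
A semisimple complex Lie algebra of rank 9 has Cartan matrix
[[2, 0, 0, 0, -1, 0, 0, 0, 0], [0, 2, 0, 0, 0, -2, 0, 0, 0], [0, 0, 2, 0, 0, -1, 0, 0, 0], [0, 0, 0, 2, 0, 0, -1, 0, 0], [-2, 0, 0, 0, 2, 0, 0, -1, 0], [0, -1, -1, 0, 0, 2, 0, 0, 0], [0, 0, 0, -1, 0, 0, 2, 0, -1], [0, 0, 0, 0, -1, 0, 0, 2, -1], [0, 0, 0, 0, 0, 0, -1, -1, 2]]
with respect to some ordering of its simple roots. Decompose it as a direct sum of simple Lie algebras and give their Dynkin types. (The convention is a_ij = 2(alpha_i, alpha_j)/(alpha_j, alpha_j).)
B6 + C3

The diagram associated to this matrix has two connected components: the simple roots {alpha_1, alpha_4, alpha_5, alpha_7, alpha_8, alpha_9} form a chain of 6 nodes with a double edge at one end; the terminal node there is the unique short simple root (B_6), and {alpha_2, alpha_3, alpha_6} form a chain of 3 nodes with a double edge at one end; the terminal node there is the unique long simple root (C_3). A semisimple Lie algebra decomposes uniquely as the direct sum of simple ideals, one per connected component of its Dynkin diagram, so g ≅ B_6 ⊕ C_3 (dimension 78 + 21 = 99).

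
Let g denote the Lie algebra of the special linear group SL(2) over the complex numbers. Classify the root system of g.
This is sl(2), which has dimension 2^2 - 1 = 3 and rank 2 - 1 = 1 (a Cartan subalgebra is the diagonal traceless matrices). In the classification of classical Lie algebras, the special linear algebra sl(n+1) has type A_n; here n = 1, so the Dynkin diagram is a chain of 1 nodes with single edges (A_1). Hence the type is A_1.

type A_1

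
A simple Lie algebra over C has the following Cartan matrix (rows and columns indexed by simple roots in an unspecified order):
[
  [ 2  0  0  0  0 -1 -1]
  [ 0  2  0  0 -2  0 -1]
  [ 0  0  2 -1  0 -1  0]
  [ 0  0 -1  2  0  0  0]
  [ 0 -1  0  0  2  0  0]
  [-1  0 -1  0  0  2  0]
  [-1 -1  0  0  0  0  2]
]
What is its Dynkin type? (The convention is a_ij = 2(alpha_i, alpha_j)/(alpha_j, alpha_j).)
The matrix has rank 7 with 2's on the diagonal. Reading the off-diagonal entries as Dynkin edges (a single edge where a_ij = a_ji = -1; a double or triple edge where a_ij * a_ji = 2 or 3), the diagram is a chain of 7 nodes with a double edge at one end; the terminal node there is the unique short simple root (B_7). One simple-root ordering that puts it in standard form is (alpha_4, alpha_3, alpha_6, alpha_1, alpha_7, alpha_2, alpha_5). So the algebra is type B_7, i.e. so(15).

B7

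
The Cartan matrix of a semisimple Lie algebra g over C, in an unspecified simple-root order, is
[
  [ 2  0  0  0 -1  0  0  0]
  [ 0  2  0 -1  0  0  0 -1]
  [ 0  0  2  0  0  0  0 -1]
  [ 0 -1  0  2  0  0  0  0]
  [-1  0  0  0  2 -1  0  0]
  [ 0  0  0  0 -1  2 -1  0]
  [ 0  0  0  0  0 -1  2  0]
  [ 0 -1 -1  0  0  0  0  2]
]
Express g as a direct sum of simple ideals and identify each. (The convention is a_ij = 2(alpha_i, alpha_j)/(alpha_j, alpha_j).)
The diagram associated to this matrix has two connected components: the simple roots {alpha_1, alpha_5, alpha_6, alpha_7} form a chain of 4 nodes with single edges (A_4), and {alpha_2, alpha_3, alpha_4, alpha_8} form a chain of 4 nodes with single edges (A_4). A semisimple Lie algebra decomposes uniquely as the direct sum of simple ideals, one per connected component of its Dynkin diagram, so g ≅ A_4 ⊕ A_4 (dimension 24 + 24 = 48).

A4 + A4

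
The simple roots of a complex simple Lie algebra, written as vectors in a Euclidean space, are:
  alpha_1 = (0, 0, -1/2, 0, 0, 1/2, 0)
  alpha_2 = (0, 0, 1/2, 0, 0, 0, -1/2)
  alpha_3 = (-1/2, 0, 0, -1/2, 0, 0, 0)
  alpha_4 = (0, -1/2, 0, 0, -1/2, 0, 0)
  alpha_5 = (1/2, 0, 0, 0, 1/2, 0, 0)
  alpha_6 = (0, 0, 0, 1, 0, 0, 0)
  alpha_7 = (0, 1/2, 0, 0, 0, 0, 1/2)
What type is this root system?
Compute the Cartan integers a_ij = 2(alpha_i, alpha_j)/(alpha_j, alpha_j); the resulting 7x7 Cartan matrix is
[[2, -1, 0, 0, 0, 0, 0], [-1, 2, 0, 0, 0, 0, -1], [0, 0, 2, 0, -1, -1, 0], [0, 0, 0, 2, -1, 0, -1], [0, 0, -1, -1, 2, 0, 0], [0, 0, -2, 0, 0, 2, 0], [0, -1, 0, -1, 0, 0, 2]].
The roots have two lengths (squared-length ratio 2:1); the short ones are alpha_{1,2,3,4,5,7}. The associated Dynkin diagram is a chain of 7 nodes with a double edge at one end; the terminal node there is the unique long simple root (C_7), so the type is C_7 (the algebra sp(14)).

type C_7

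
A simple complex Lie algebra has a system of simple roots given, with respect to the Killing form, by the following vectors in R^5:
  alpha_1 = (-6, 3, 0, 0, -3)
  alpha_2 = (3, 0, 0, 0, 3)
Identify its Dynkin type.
Compute the Cartan integers a_ij = 2(alpha_i, alpha_j)/(alpha_j, alpha_j); the resulting 2x2 Cartan matrix is
[[2, -3], [-1, 2]].
The roots have two lengths (squared-length ratio 3:1); the short ones are alpha_{2}. The associated Dynkin diagram is two nodes joined by a triple edge (G_2), so the type is G_2.

type G_2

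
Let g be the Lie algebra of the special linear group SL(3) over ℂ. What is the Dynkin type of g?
A2

This is sl(3), which has dimension 3^2 - 1 = 8 and rank 3 - 1 = 2 (a Cartan subalgebra is the diagonal traceless matrices). In the classification of classical Lie algebras, the special linear algebra sl(n+1) has type A_n; here n = 2, so the Dynkin diagram is a chain of 2 nodes with single edges (A_2). Hence the type is A_2.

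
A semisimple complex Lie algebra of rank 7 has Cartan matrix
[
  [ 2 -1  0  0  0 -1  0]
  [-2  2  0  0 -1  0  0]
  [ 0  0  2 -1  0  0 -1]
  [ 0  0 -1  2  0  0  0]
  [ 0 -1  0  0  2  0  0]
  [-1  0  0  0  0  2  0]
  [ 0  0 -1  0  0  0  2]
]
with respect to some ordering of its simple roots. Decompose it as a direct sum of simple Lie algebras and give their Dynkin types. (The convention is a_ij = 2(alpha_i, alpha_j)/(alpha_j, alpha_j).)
type A_3 ⊕ type F_4

The diagram associated to this matrix has two connected components: the simple roots {alpha_3, alpha_4, alpha_7} form a chain of 3 nodes with single edges (A_3), and {alpha_1, alpha_2, alpha_5, alpha_6} form a chain of 4 nodes with a double edge between the middle two (F_4). A semisimple Lie algebra decomposes uniquely as the direct sum of simple ideals, one per connected component of its Dynkin diagram, so g ≅ A_3 ⊕ F_4 (dimension 15 + 52 = 67).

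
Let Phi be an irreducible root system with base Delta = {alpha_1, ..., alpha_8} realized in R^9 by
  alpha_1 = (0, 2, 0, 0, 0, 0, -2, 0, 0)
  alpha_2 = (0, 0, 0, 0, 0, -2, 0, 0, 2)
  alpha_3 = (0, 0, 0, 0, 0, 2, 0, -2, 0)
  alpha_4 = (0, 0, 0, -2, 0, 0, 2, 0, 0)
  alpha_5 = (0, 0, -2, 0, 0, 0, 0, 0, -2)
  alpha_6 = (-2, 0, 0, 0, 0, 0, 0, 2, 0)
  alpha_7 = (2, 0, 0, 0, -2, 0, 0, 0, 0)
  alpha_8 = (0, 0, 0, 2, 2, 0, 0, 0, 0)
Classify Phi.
type A_8

Compute the Cartan integers a_ij = 2(alpha_i, alpha_j)/(alpha_j, alpha_j); the resulting 8x8 Cartan matrix is
[[2, 0, 0, -1, 0, 0, 0, 0], [0, 2, -1, 0, -1, 0, 0, 0], [0, -1, 2, 0, 0, -1, 0, 0], [-1, 0, 0, 2, 0, 0, 0, -1], [0, -1, 0, 0, 2, 0, 0, 0], [0, 0, -1, 0, 0, 2, -1, 0], [0, 0, 0, 0, 0, -1, 2, -1], [0, 0, 0, -1, 0, 0, -1, 2]].
All simple roots have the same length, so the diagram is simply laced. The associated Dynkin diagram is a chain of 8 nodes with single edges (A_8), so the type is A_8 (the algebra sl(9)).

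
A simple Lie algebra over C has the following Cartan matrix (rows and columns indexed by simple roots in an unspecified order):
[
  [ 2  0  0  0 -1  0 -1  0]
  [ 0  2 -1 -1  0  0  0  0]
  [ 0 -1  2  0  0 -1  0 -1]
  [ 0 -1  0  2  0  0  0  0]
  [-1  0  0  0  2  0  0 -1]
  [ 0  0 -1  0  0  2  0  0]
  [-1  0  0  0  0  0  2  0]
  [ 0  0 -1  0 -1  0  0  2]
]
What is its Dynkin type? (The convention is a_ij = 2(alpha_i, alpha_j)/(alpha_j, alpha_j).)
E8

The matrix has rank 8 with 2's on the diagonal. Reading the off-diagonal entries as Dynkin edges (a single edge where a_ij = a_ji = -1; a double or triple edge where a_ij * a_ji = 2 or 3), the diagram is a chain of 7 nodes with one extra node attached to the third node from one end (E_8). One simple-root ordering that puts it in standard form is (alpha_4, alpha_6, alpha_2, alpha_3, alpha_8, alpha_5, alpha_1, alpha_7). So the algebra is type E_8.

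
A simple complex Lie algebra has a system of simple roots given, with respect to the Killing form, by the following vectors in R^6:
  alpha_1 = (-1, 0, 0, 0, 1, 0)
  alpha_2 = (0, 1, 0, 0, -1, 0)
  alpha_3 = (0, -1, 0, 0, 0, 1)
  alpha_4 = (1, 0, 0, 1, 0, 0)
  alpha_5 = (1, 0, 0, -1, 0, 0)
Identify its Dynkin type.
Compute the Cartan integers a_ij = 2(alpha_i, alpha_j)/(alpha_j, alpha_j); the resulting 5x5 Cartan matrix is
[[2, -1, 0, -1, -1], [-1, 2, -1, 0, 0], [0, -1, 2, 0, 0], [-1, 0, 0, 2, 0], [-1, 0, 0, 0, 2]].
All simple roots have the same length, so the diagram is simply laced. The associated Dynkin diagram is a chain of 3 nodes with a fork of two nodes at one end (D_5), so the type is D_5 (the algebra so(10)).

D5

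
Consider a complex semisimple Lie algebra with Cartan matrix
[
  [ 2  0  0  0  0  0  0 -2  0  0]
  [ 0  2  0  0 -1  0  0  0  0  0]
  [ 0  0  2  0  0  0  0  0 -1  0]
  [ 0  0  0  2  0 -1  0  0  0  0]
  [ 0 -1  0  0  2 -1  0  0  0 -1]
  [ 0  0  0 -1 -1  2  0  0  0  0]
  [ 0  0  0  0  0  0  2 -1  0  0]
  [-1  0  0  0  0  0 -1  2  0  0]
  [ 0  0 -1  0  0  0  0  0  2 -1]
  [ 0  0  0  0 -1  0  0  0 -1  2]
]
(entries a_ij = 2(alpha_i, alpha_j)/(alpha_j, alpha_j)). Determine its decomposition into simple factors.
C3 + E7

The diagram associated to this matrix has two connected components: the simple roots {alpha_1, alpha_7, alpha_8} form a chain of 3 nodes with a double edge at one end; the terminal node there is the unique long simple root (C_3), and {alpha_2, alpha_3, alpha_4, alpha_5, alpha_6, alpha_9, alpha_10} form a chain of 6 nodes with one extra node attached to the third node from one end (E_7). A semisimple Lie algebra decomposes uniquely as the direct sum of simple ideals, one per connected component of its Dynkin diagram, so g ≅ C_3 ⊕ E_7 (dimension 21 + 133 = 154).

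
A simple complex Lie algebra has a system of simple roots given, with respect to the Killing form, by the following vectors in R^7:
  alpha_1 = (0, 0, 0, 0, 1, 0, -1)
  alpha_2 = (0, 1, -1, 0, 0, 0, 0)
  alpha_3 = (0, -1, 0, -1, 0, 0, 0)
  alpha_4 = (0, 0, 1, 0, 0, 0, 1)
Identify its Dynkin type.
Compute the Cartan integers a_ij = 2(alpha_i, alpha_j)/(alpha_j, alpha_j); the resulting 4x4 Cartan matrix is
[[2, 0, 0, -1], [0, 2, -1, -1], [0, -1, 2, 0], [-1, -1, 0, 2]].
All simple roots have the same length, so the diagram is simply laced. The associated Dynkin diagram is a chain of 4 nodes with single edges (A_4), so the type is A_4 (the algebra sl(5)).

type A_4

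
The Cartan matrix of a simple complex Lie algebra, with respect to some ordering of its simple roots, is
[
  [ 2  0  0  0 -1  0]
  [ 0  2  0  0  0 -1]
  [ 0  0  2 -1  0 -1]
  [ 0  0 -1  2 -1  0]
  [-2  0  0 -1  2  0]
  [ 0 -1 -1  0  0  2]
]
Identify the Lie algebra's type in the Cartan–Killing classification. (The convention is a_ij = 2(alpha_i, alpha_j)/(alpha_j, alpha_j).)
The matrix has rank 6 with 2's on the diagonal. Reading the off-diagonal entries as Dynkin edges (a single edge where a_ij = a_ji = -1; a double or triple edge where a_ij * a_ji = 2 or 3), the diagram is a chain of 6 nodes with a double edge at one end; the terminal node there is the unique short simple root (B_6). One simple-root ordering that puts it in standard form is (alpha_2, alpha_6, alpha_3, alpha_4, alpha_5, alpha_1). So the algebra is type B_6, i.e. so(13).

B6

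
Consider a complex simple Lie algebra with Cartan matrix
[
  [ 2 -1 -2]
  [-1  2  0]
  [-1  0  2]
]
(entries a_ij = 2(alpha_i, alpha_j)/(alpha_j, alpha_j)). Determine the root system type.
The matrix has rank 3 with 2's on the diagonal. Reading the off-diagonal entries as Dynkin edges (a single edge where a_ij = a_ji = -1; a double or triple edge where a_ij * a_ji = 2 or 3), the diagram is a chain of 3 nodes with a double edge at one end; the terminal node there is the unique short simple root (B_3). One simple-root ordering that puts it in standard form is (alpha_2, alpha_1, alpha_3). So the algebra is type B_3, i.e. so(7).

B_3 (so(7))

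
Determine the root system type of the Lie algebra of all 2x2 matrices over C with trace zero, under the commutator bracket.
A_1

This is sl(2), which has dimension 2^2 - 1 = 3 and rank 2 - 1 = 1 (a Cartan subalgebra is the diagonal traceless matrices). In the classification of classical Lie algebras, the special linear algebra sl(n+1) has type A_n; here n = 1, so the Dynkin diagram is a chain of 1 nodes with single edges (A_1). Hence the type is A_1.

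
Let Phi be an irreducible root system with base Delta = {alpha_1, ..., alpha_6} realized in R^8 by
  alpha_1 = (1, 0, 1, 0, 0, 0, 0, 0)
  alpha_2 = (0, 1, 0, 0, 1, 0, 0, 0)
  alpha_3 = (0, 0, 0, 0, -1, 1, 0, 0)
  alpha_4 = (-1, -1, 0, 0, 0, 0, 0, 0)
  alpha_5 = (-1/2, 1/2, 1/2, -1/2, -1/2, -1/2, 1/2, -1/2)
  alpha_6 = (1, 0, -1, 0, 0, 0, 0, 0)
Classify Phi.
E_6

Compute the Cartan integers a_ij = 2(alpha_i, alpha_j)/(alpha_j, alpha_j); the resulting 6x6 Cartan matrix is
[[2, 0, 0, -1, 0, 0], [0, 2, -1, -1, 0, 0], [0, -1, 2, 0, 0, 0], [-1, -1, 0, 2, 0, -1], [0, 0, 0, 0, 2, -1], [0, 0, 0, -1, -1, 2]].
All simple roots have the same length, so the diagram is simply laced. The associated Dynkin diagram is a chain of 5 nodes with one extra node attached to the third node from one end (E_6), so the type is E_6.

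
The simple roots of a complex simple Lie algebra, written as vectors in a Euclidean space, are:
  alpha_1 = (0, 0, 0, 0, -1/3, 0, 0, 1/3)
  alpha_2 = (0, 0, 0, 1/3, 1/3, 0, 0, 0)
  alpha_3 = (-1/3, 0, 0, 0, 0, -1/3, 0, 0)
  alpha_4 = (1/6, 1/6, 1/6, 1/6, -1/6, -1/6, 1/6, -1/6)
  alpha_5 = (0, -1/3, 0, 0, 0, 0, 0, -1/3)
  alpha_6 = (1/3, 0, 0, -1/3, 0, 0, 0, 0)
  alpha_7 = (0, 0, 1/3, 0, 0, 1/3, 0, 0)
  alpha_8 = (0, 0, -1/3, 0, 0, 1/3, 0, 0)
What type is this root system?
Compute the Cartan integers a_ij = 2(alpha_i, alpha_j)/(alpha_j, alpha_j); the resulting 8x8 Cartan matrix is
[[2, -1, 0, 0, -1, 0, 0, 0], [-1, 2, 0, 0, 0, -1, 0, 0], [0, 0, 2, 0, 0, -1, -1, -1], [0, 0, 0, 2, 0, 0, 0, -1], [-1, 0, 0, 0, 2, 0, 0, 0], [0, -1, -1, 0, 0, 2, 0, 0], [0, 0, -1, 0, 0, 0, 2, 0], [0, 0, -1, -1, 0, 0, 0, 2]].
All simple roots have the same length, so the diagram is simply laced. The associated Dynkin diagram is a chain of 7 nodes with one extra node attached to the third node from one end (E_8), so the type is E_8.

type E_8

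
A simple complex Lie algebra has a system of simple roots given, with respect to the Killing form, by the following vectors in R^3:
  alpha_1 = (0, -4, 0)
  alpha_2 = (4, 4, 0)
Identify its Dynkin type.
Compute the Cartan integers a_ij = 2(alpha_i, alpha_j)/(alpha_j, alpha_j); the resulting 2x2 Cartan matrix is
[[2, -1], [-2, 2]].
The roots have two lengths (squared-length ratio 2:1); the short ones are alpha_{1}. The associated Dynkin diagram is a chain of 2 nodes with a double edge at one end; the terminal node there is the unique short simple root (B_2), so the type is B_2 (the algebra so(5)).

B2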